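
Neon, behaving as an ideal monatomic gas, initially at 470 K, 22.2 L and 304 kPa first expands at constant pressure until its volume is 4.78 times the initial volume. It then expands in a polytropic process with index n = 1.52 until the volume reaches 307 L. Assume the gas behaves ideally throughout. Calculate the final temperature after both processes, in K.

1290 K

n = P₁V₁/(RT₁) = 304×22.2/(8.314×470) = 1.73 mol.
Step 1 — Isobaric: P stays 304 kPa; V/T = const ⇒ T₂ = 2250 K, V₂ = 106 L.
W = PΔV = 304×(106−22.2) kPa·L = 25500 J.
ΔU = nCvΔT = 1.73×12.5×(2250−470) = 38300 J.
Q = ΔU + W = nCpΔT = 63800 J.
State after step 1: P = 304 kPa, V = 106 L, T = 2250 K.
Step 2 — Polytropic n=1.52: T₂ = T₁(V₁/V₂)^(n−1) = 2250×(0.346)^0.52 = 1290 K; P₂ = P₁(V₁/V₂)^n = 60.5 kPa.
W = (P₁V₁−P₂V₂)/(n−1) = (304×106−60.5×307)/0.52 = 26300 J.
ΔU = nCvΔT = 1.73×12.5×(1290−2250) = -20500 J.
Q = ΔU + W = 5790 J.
Net over both steps: W = 51800 J, Q = 69600 J, ΔU = 17700 J.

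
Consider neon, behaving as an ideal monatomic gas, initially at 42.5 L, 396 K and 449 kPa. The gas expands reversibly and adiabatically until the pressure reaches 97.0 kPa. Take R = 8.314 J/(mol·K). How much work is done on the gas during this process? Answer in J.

-13100 J

n = P₁V₁/(RT₁) = 449×42.5/(8.314×396) = 5.80 mol.
Adiabatic: T₂/T₁ = (P₂/P₁)^((γ−1)/γ) ⇒ T₂ = 396×(0.216)^0.400 = 215 K; V₂ = 107 L.
ΔU = nCvΔT = 5.80×12.5×(215−396) = -13100 J.
Q = 0 for an adiabatic process, so W = −ΔU = 13100 J.
Work done on the gas = −W_by = -13100 J.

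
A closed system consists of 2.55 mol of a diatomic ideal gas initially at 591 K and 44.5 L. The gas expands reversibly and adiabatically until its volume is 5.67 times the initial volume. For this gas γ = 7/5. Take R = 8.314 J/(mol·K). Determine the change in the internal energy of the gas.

P₁ = nRT₁/V₁ = 2.55×8.314×591/44.5 = 282 kPa.
Adiabatic: TV^(γ−1) = const ⇒ T₂ = 591×(0.176)^0.400 = 295 K; PV^γ = const ⇒ P₂ = 24.8 kPa.
For an ideal gas ΔU = nCvΔT with Cv = (5/2)R = 20.8 J/(mol·K).
ΔU = 2.55×20.8×(295−591) = -15700 J.

-15700 J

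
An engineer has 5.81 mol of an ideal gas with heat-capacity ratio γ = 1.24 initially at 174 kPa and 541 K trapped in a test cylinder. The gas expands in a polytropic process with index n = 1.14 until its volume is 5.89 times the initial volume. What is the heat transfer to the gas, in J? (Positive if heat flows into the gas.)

17100 J

V₁ = nRT₁/P₁ = 5.81×8.314×541/174 = 150 L.
Polytropic n=1.14: T₂ = T₁(V₁/V₂)^(n−1) = 541×(0.170)^0.14 = 422 K; P₂ = P₁(V₁/V₂)^n = 23.0 kPa.
W = (P₁V₁−P₂V₂)/(n−1) = (174×150−23.0×885)/0.14 = 41000 J.
ΔU = nCvΔT = 5.81×34.6×(422−541) = -23900 J.
Q = ΔU + W = 17100 J.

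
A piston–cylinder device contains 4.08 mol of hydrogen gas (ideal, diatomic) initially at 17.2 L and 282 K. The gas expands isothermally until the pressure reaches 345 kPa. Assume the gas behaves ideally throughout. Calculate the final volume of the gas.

P₁ = nRT₁/V₁ = 4.08×8.314×282/17.2 = 556 kPa.
Isothermal: T stays 282 K; PV = const ⇒ V₂ = 27.7 L, P₂ = 345 kPa.

27.7 L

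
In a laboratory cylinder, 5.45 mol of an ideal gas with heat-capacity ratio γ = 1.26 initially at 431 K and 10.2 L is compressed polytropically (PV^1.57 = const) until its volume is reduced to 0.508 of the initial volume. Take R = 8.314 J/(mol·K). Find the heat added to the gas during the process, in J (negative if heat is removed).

P₁ = nRT₁/V₁ = 5.45×8.314×431/10.2 = 1910 kPa.
Polytropic n=1.57: T₂ = T₁(V₁/V₂)^(n−1) = 431×(1.97)^0.57 = 634 K; P₂ = P₁(V₁/V₂)^n = 5540 kPa.
W = (P₁V₁−P₂V₂)/(n−1) = (1910×10.2−5540×5.18)/0.57 = -16100 J.
ΔU = nCvΔT = 5.45×32.0×(634−431) = 35400 J.
Q = ΔU + W = 19200 J.

19200 J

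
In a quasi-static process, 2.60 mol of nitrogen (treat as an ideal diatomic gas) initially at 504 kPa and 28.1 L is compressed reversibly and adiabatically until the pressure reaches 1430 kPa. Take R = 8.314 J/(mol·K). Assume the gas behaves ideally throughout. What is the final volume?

13.3 L

T₁ = P₁V₁/(nR) = 504×28.1/(2.60×8.314) = 655 K.
Adiabatic: T₂/T₁ = (P₂/P₁)^((γ−1)/γ) ⇒ T₂ = 655×(2.84)^0.286 = 883 K; V₂ = 13.3 L.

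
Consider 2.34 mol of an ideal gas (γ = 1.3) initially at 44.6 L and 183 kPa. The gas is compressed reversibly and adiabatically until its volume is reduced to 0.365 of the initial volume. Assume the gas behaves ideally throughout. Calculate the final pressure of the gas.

678 kPa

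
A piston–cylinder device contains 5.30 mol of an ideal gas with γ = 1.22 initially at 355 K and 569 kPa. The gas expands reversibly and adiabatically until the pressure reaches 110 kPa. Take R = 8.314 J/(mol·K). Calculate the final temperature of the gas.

V₁ = nRT₁/P₁ = 5.30×8.314×355/569 = 27.5 L.
Adiabatic: T₂/T₁ = (P₂/P₁)^((γ−1)/γ) ⇒ T₂ = 355×(0.193)^0.180 = 264 K; V₂ = 106 L.

264 K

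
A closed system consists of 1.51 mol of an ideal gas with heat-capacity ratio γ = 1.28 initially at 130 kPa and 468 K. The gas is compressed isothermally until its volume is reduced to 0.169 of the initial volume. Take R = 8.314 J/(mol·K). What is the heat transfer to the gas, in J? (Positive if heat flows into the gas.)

-10400 J

V₁ = nRT₁/P₁ = 1.51×8.314×468/130 = 45.2 L.
Isothermal: T stays 468 K; PV = const ⇒ V₂ = 7.64 L, P₂ = 769 kPa.
ΔU = 0 (ideal gas, T constant).
W = nRT ln(V₂/V₁) = 1.51×8.314×468×ln(0.169) = -10400 J.
Q = ΔU + W = -10400 J.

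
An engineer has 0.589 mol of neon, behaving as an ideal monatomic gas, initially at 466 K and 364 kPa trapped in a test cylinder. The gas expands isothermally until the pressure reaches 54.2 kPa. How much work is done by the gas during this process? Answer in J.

4350 J

V₁ = nRT₁/P₁ = 0.589×8.314×466/364 = 6.27 L.
Isothermal: T stays 466 K; PV = const ⇒ V₂ = 42.1 L, P₂ = 54.2 kPa.
W = nRT ln(V₂/V₁) = 0.589×8.314×466×ln(6.72) = 4350 J.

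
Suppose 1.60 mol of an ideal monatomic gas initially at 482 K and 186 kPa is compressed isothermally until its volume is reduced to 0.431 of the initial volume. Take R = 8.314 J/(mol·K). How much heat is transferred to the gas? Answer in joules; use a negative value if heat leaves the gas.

-5400 J

V₁ = nRT₁/P₁ = 1.60×8.314×482/186 = 34.5 L.
Isothermal: T stays 482 K; PV = const ⇒ V₂ = 14.9 L, P₂ = 432 kPa.
ΔU = 0 (ideal gas, T constant).
W = nRT ln(V₂/V₁) = 1.60×8.314×482×ln(0.431) = -5400 J.
Q = ΔU + W = -5400 J.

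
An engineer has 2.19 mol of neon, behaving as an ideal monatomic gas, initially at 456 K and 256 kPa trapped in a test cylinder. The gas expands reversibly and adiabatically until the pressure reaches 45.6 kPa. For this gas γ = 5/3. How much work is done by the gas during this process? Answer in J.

6210 J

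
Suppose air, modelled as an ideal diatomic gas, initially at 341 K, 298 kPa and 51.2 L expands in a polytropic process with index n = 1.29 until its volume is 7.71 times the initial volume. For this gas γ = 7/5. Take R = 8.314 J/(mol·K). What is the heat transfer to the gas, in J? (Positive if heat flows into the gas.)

6470 J

n = P₁V₁/(RT₁) = 298×51.2/(8.314×341) = 5.38 mol.
Polytropic n=1.29: T₂ = T₁(V₁/V₂)^(n−1) = 341×(0.130)^0.29 = 189 K; P₂ = P₁(V₁/V₂)^n = 21.4 kPa.
W = (P₁V₁−P₂V₂)/(n−1) = (298×51.2−21.4×395)/0.29 = 23500 J.
ΔU = nCvΔT = 5.38×20.8×(189−341) = -17000 J.
Q = ΔU + W = 6470 J.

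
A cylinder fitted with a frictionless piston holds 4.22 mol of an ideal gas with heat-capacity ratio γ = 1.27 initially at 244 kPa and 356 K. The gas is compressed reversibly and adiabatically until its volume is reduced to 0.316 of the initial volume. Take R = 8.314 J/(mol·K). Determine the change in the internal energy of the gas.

16900 J

V₁ = nRT₁/P₁ = 4.22×8.314×356/244 = 51.2 L.
Adiabatic: TV^(γ−1) = const ⇒ T₂ = 356×(3.16)^0.270 = 486 K; PV^γ = const ⇒ P₂ = 1050 kPa.
For an ideal gas ΔU = nCvΔT with Cv = R/(γ−1) = 30.8 J/(mol·K).
ΔU = 4.22×30.8×(486−356) = 16900 J.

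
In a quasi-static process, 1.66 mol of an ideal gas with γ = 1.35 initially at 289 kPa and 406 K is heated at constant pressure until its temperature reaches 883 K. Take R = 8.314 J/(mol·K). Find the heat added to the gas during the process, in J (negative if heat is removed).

25400 J

V₁ = nRT₁/P₁ = 1.66×8.314×406/289 = 19.4 L.
Isobaric: P stays 289 kPa; V/T = const ⇒ T₂ = 883 K, V₂ = 42.2 L.
W = PΔV = 289×(42.2−19.4) kPa·L = 6580 J.
ΔU = nCvΔT = 1.66×23.8×(883−406) = 18800 J.
Q = ΔU + W = nCpΔT = 25400 J.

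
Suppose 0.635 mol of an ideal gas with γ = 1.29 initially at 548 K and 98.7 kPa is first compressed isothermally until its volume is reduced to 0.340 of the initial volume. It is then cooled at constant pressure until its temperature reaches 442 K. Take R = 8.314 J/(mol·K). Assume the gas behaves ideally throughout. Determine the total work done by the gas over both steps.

-3680 J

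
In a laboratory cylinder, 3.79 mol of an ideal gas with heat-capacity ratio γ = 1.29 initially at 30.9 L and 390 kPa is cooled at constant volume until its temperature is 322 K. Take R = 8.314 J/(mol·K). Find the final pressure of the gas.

328 kPa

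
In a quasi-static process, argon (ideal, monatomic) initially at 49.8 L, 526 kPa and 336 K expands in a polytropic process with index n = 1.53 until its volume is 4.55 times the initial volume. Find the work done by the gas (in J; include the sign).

n = P₁V₁/(RT₁) = 526×49.8/(8.314×336) = 9.38 mol.
Polytropic n=1.53: T₂ = T₁(V₁/V₂)^(n−1) = 336×(0.220)^0.53 = 151 K; P₂ = P₁(V₁/V₂)^n = 51.8 kPa.
W = (P₁V₁−P₂V₂)/(n−1) = (526×49.8−51.8×227)/0.53 = 27300 J.

27300 J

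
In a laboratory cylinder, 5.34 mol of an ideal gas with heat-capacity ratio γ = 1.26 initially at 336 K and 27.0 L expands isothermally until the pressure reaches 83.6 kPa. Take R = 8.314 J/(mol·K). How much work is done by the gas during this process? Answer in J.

28200 J

P₁ = nRT₁/V₁ = 5.34×8.314×336/27.0 = 552 kPa.
Isothermal: T stays 336 K; PV = const ⇒ V₂ = 178 L, P₂ = 83.6 kPa.
W = nRT ln(V₂/V₁) = 5.34×8.314×336×ln(6.61) = 28200 J.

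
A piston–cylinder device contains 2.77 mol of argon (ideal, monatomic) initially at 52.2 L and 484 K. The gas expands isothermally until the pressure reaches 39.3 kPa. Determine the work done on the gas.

P₁ = nRT₁/V₁ = 2.77×8.314×484/52.2 = 214 kPa.
Isothermal: T stays 484 K; PV = const ⇒ V₂ = 284 L, P₂ = 39.3 kPa.
W = nRT ln(V₂/V₁) = 2.77×8.314×484×ln(5.43) = 18900 J.
Work done on the gas = −W_by = -18900 J.

-18900 J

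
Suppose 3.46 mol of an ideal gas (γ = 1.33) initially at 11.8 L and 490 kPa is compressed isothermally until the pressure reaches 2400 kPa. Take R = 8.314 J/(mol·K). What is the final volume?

T₁ = P₁V₁/(nR) = 490×11.8/(3.46×8.314) = 201 K.
Isothermal: T stays 201 K; PV = const ⇒ V₂ = 2.41 L, P₂ = 2400 kPa.

2.41 L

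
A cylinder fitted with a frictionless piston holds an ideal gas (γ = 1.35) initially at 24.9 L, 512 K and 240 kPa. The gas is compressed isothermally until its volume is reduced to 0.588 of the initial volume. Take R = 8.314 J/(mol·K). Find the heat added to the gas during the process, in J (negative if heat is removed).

-3170 J

n = P₁V₁/(RT₁) = 240×24.9/(8.314×512) = 1.40 mol.
Isothermal: T stays 512 K; PV = const ⇒ V₂ = 14.6 L, P₂ = 408 kPa.
ΔU = 0 (ideal gas, T constant).
W = nRT ln(V₂/V₁) = 1.40×8.314×512×ln(0.588) = -3170 J.
Q = ΔU + W = -3170 J.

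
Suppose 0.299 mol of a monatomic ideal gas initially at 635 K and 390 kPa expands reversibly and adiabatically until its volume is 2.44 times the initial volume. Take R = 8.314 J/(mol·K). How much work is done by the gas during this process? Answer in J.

1060 J

V₁ = nRT₁/P₁ = 0.299×8.314×635/390 = 4.05 L.
Adiabatic: TV^(γ−1) = const ⇒ T₂ = 635×(0.410)^0.667 = 350 K; PV^γ = const ⇒ P₂ = 88.2 kPa.
ΔU = nCvΔT = 0.299×12.5×(350−635) = -1060 J.
Q = 0 for an adiabatic process, so W = −ΔU = 1060 J.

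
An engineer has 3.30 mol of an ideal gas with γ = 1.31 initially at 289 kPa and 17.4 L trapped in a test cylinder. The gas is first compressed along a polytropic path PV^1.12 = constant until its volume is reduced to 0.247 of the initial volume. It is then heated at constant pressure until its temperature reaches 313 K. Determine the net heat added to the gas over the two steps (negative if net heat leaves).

6460 J

T₁ = P₁V₁/(nR) = 289×17.4/(3.30×8.314) = 183 K.
Step 1 — Polytropic n=1.12: T₂ = T₁(V₁/V₂)^(n−1) = 183×(4.05)^0.12 = 217 K; P₂ = P₁(V₁/V₂)^n = 1380 kPa.
W = (P₁V₁−P₂V₂)/(n−1) = (289×17.4−1380×4.30)/0.12 = -7660 J.
ΔU = nCvΔT = 3.30×26.8×(217−183) = 2960 J.
Q = ΔU + W = -4690 J.
State after step 1: P = 1380 kPa, V = 4.30 L, T = 217 K.
Step 2 — Isobaric: P stays 1380 kPa; V/T = const ⇒ T₂ = 313 K, V₂ = 6.21 L.
W = PΔV = 1380×(6.21−4.30) kPa·L = 2640 J.
ΔU = nCvΔT = 3.30×26.8×(313−217) = 8520 J.
Q = ΔU + W = nCpΔT = 11200 J.
Net over both steps: W = -5020 J, Q = 6460 J, ΔU = 11500 J.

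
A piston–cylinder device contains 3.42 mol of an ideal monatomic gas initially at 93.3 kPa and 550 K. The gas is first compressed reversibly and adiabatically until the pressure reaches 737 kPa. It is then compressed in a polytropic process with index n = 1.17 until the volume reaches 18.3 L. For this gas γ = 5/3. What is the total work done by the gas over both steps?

V₁ = nRT₁/P₁ = 3.42×8.314×550/93.3 = 168 L.
Step 1 — Adiabatic: T₂/T₁ = (P₂/P₁)^((γ−1)/γ) ⇒ T₂ = 550×(7.90)^0.400 = 1260 K; V₂ = 48.5 L.
ΔU = nCvΔT = 3.42×12.5×(1260−550) = 30200 J.
Q = 0 for an adiabatic process, so W = −ΔU = -30200 J.
State after step 1: P = 737 kPa, V = 48.5 L, T = 1260 K.
Step 2 — Polytropic n=1.17: T₂ = T₁(V₁/V₂)^(n−1) = 1260×(2.65)^0.17 = 1480 K; P₂ = P₁(V₁/V₂)^n = 2310 kPa.
W = (P₁V₁−P₂V₂)/(n−1) = (737×48.5−2310×18.3)/0.17 = -37900 J.
ΔU = nCvΔT = 3.42×12.5×(1480−1260) = 9660 J.
Q = ΔU + W = -28200 J.
Net over both steps: W = -68100 J, Q = -28200 J, ΔU = 39800 J.

-68100 J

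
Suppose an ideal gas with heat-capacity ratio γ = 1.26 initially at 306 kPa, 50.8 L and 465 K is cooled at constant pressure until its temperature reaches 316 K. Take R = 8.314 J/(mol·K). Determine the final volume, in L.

Isobaric: P stays 306 kPa; V/T = const ⇒ T₂ = 316 K, V₂ = 34.5 L.

34.5 L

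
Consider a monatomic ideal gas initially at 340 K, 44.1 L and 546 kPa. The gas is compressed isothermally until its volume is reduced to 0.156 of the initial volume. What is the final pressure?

3500 kPa

Isothermal: T stays 340 K; PV = const ⇒ V₂ = 6.88 L, P₂ = 3500 kPa.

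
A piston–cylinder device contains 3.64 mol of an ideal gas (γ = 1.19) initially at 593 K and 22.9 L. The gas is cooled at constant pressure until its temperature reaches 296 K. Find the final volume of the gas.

11.4 L

P₁ = nRT₁/V₁ = 3.64×8.314×593/22.9 = 784 kPa.
Isobaric: P stays 784 kPa; V/T = const ⇒ T₂ = 296 K, V₂ = 11.4 L.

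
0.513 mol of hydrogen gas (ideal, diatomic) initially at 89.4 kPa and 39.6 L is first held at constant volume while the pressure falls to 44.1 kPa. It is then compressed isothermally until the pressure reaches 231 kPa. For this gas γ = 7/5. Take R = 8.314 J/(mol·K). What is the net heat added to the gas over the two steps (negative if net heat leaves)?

-7380 J

T₁ = P₁V₁/(nR) = 89.4×39.6/(0.513×8.314) = 830 K.
Step 1 — Isochoric: V stays 39.6 L; P/T = const ⇒ T₂ = 409 K, P₂ = 44.1 kPa.
W = 0 (no volume change).
ΔU = nCvΔT = 0.513×20.8×(409−830) = -4480 J.
Q = ΔU = -4480 J.
State after step 1: P = 44.1 kPa, V = 39.6 L, T = 409 K.
Step 2 — Isothermal: T stays 409 K; PV = const ⇒ V₂ = 7.56 L, P₂ = 231 kPa.
ΔU = 0 (ideal gas, T constant).
W = nRT ln(V₂/V₁) = 0.513×8.314×409×ln(0.191) = -2890 J.
Q = ΔU + W = -2890 J.
Net over both steps: W = -2890 J, Q = -7380 J, ΔU = -4480 J.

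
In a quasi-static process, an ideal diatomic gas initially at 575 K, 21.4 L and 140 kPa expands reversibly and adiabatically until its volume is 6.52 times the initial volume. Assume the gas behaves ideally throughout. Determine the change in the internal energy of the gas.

n = P₁V₁/(RT₁) = 140×21.4/(8.314×575) = 0.627 mol.
Adiabatic: TV^(γ−1) = const ⇒ T₂ = 575×(0.153)^0.400 = 272 K; PV^γ = const ⇒ P₂ = 10.1 kPa.
For an ideal gas ΔU = nCvΔT with Cv = (5/2)R = 20.8 J/(mol·K).
ΔU = 0.627×20.8×(272−575) = -3950 J.

-3950 J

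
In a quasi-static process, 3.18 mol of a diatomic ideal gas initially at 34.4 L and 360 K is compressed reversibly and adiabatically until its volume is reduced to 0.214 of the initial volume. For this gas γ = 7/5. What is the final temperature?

P₁ = nRT₁/V₁ = 3.18×8.314×360/34.4 = 277 kPa.
Adiabatic: TV^(γ−1) = const ⇒ T₂ = 360×(4.67)^0.400 = 667 K; PV^γ = const ⇒ P₂ = 2400 kPa.

667 K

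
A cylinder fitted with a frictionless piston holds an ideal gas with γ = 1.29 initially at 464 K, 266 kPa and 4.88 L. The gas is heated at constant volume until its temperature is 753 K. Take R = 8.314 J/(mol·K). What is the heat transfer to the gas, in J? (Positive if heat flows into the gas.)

n = P₁V₁/(RT₁) = 266×4.88/(8.314×464) = 0.336 mol.
Isochoric: V stays 4.88 L; P/T = const ⇒ T₂ = 753 K, P₂ = 432 kPa.
W = 0 (no volume change).
ΔU = nCvΔT = 0.336×28.7×(753−464) = 2790 J.
Q = ΔU = 2790 J.

2790 J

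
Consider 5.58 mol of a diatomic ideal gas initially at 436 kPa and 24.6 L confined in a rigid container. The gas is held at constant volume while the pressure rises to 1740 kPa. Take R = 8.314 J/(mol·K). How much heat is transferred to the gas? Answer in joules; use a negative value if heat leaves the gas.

T₁ = P₁V₁/(nR) = 436×24.6/(5.58×8.314) = 231 K.
Isochoric: V stays 24.6 L; P/T = const ⇒ T₂ = 923 K, P₂ = 1740 kPa.
W = 0 (no volume change).
ΔU = nCvΔT = 5.58×20.8×(923−231) = 80200 J.
Q = ΔU = 80200 J.

80200 J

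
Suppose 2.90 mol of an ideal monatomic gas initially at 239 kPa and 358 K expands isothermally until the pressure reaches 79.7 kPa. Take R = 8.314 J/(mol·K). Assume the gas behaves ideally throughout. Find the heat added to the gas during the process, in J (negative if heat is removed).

9480 J

V₁ = nRT₁/P₁ = 2.90×8.314×358/239 = 36.1 L.
Isothermal: T stays 358 K; PV = const ⇒ V₂ = 108 L, P₂ = 79.7 kPa.
ΔU = 0 (ideal gas, T constant).
W = nRT ln(V₂/V₁) = 2.90×8.314×358×ln(3.00) = 9480 J.
Q = ΔU + W = 9480 J.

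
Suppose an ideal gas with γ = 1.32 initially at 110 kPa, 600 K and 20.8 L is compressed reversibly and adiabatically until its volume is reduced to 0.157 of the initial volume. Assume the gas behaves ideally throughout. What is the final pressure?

Adiabatic: TV^(γ−1) = const ⇒ T₂ = 600×(6.37)^0.320 = 1090 K; PV^γ = const ⇒ P₂ = 1270 kPa.

1270 kPa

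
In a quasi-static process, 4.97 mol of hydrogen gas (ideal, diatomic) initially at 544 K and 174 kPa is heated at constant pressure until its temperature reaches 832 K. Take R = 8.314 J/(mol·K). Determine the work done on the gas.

V₁ = nRT₁/P₁ = 4.97×8.314×544/174 = 129 L.
Isobaric: P stays 174 kPa; V/T = const ⇒ T₂ = 832 K, V₂ = 198 L.
W = PΔV = 174×(198−129) kPa·L = 11900 J.
Work done on the gas = −W_by = -11900 J.

-11900 J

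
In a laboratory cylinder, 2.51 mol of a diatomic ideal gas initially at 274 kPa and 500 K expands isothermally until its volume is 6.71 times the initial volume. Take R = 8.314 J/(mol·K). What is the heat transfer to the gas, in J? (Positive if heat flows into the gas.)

V₁ = nRT₁/P₁ = 2.51×8.314×500/274 = 38.1 L.
Isothermal: T stays 500 K; PV = const ⇒ V₂ = 256 L, P₂ = 40.8 kPa.
ΔU = 0 (ideal gas, T constant).
W = nRT ln(V₂/V₁) = 2.51×8.314×500×ln(6.71) = 19900 J.
Q = ΔU + W = 19900 J.

19900 J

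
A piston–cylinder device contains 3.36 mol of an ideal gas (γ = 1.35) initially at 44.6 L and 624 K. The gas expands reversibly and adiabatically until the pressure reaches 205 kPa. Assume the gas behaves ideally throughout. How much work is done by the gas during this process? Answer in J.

P₁ = nRT₁/V₁ = 3.36×8.314×624/44.6 = 391 kPa.
Adiabatic: T₂/T₁ = (P₂/P₁)^((γ−1)/γ) ⇒ T₂ = 624×(0.525)^0.259 = 528 K; V₂ = 71.9 L.
ΔU = nCvΔT = 3.36×23.8×(528−624) = -7670 J.
Q = 0 for an adiabatic process, so W = −ΔU = 7670 J.

7670 J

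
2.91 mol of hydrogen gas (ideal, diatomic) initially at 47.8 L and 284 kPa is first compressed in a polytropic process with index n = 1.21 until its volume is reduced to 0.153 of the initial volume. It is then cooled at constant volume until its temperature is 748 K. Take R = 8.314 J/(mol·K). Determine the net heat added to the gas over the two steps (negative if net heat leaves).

-19900 J

T₁ = P₁V₁/(nR) = 284×47.8/(2.91×8.314) = 561 K.
Step 1 — Polytropic n=1.21: T₂ = T₁(V₁/V₂)^(n−1) = 561×(6.54)^0.21 = 832 K; P₂ = P₁(V₁/V₂)^n = 2750 kPa.
W = (P₁V₁−P₂V₂)/(n−1) = (284×47.8−2750×7.31)/0.21 = -31200 J.
ΔU = nCvΔT = 2.91×20.8×(832−561) = 16400 J.
Q = ΔU + W = -14800 J.
State after step 1: P = 2750 kPa, V = 7.31 L, T = 832 K.
Step 2 — Isochoric: V stays 7.31 L; P/T = const ⇒ T₂ = 748 K, P₂ = 2470 kPa.
W = 0 (no volume change).
ΔU = nCvΔT = 2.91×20.8×(748−832) = -5100 J.
Q = ΔU = -5100 J.
Net over both steps: W = -31200 J, Q = -19900 J, ΔU = 11300 J.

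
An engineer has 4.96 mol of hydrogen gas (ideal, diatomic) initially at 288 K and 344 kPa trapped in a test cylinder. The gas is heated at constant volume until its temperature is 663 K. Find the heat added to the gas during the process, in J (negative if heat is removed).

38700 J

V₁ = nRT₁/P₁ = 4.96×8.314×288/344 = 34.5 L.
Isochoric: V stays 34.5 L; P/T = const ⇒ T₂ = 663 K, P₂ = 792 kPa.
W = 0 (no volume change).
ΔU = nCvΔT = 4.96×20.8×(663−288) = 38700 J.
Q = ΔU = 38700 J.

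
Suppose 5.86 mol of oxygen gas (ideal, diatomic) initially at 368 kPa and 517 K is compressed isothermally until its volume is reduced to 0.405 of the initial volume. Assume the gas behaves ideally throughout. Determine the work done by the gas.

-22800 J

V₁ = nRT₁/P₁ = 5.86×8.314×517/368 = 68.4 L.
Isothermal: T stays 517 K; PV = const ⇒ V₂ = 27.7 L, P₂ = 909 kPa.
W = nRT ln(V₂/V₁) = 5.86×8.314×517×ln(0.405) = -22800 J.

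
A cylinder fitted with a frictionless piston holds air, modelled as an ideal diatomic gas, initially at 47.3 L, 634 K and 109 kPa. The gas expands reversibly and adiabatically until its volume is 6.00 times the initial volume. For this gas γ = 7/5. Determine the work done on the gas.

n = P₁V₁/(RT₁) = 109×47.3/(8.314×634) = 0.978 mol.
Adiabatic: TV^(γ−1) = const ⇒ T₂ = 634×(0.167)^0.400 = 310 K; PV^γ = const ⇒ P₂ = 8.87 kPa.
ΔU = nCvΔT = 0.978×20.8×(310−634) = -6590 J.
Q = 0 for an adiabatic process, so W = −ΔU = 6590 J.
Work done on the gas = −W_by = -6590 J.

-6590 J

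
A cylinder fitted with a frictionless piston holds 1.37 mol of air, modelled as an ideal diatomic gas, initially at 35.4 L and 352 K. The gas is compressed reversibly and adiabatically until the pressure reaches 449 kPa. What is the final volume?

13.2 L

P₁ = nRT₁/V₁ = 1.37×8.314×352/35.4 = 113 kPa.
Adiabatic: T₂/T₁ = (P₂/P₁)^((γ−1)/γ) ⇒ T₂ = 352×(3.96)^0.286 = 522 K; V₂ = 13.2 L.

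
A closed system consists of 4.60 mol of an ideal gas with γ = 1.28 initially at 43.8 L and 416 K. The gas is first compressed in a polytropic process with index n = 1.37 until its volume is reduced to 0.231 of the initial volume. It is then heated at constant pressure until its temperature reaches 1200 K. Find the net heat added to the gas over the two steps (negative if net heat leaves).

P₁ = nRT₁/V₁ = 4.60×8.314×416/43.8 = 363 kPa.
Step 1 — Polytropic n=1.37: T₂ = T₁(V₁/V₂)^(n−1) = 416×(4.33)^0.37 = 715 K; P₂ = P₁(V₁/V₂)^n = 2700 kPa.
W = (P₁V₁−P₂V₂)/(n−1) = (363×43.8−2700×10.1)/0.37 = -30900 J.
ΔU = nCvΔT = 4.60×29.7×(715−416) = 40900 J.
Q = ΔU + W = 9950 J.
State after step 1: P = 2700 kPa, V = 10.1 L, T = 715 K.
Step 2 — Isobaric: P stays 2700 kPa; V/T = const ⇒ T₂ = 1200 K, V₂ = 17.0 L.
W = PΔV = 2700×(17.0−10.1) kPa·L = 18500 J.
ΔU = nCvΔT = 4.60×29.7×(1200−715) = 66200 J.
Q = ΔU + W = nCpΔT = 84700 J.
Net over both steps: W = -12400 J, Q = 94700 J, ΔU = 107000 J.

94700 J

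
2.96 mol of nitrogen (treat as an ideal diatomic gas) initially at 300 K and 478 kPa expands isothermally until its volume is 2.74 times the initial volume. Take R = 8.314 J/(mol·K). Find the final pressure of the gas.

V₁ = nRT₁/P₁ = 2.96×8.314×300/478 = 15.4 L.
Isothermal: T stays 300 K; PV = const ⇒ V₂ = 42.3 L, P₂ = 174 kPa.

174 kPa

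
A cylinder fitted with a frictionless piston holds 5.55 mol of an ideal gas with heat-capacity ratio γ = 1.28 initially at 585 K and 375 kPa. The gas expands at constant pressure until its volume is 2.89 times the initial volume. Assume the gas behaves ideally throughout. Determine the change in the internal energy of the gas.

182000 J

V₁ = nRT₁/P₁ = 5.55×8.314×585/375 = 72.0 L.
Isobaric: P stays 375 kPa; V/T = const ⇒ T₂ = 1690 K, V₂ = 208 L.
For an ideal gas ΔU = nCvΔT with Cv = R/(γ−1) = 29.7 J/(mol·K).
ΔU = 5.55×29.7×(1690−585) = 182000 J.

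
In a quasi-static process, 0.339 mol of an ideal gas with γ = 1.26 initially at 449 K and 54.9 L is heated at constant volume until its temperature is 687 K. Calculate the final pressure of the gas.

P₁ = nRT₁/V₁ = 0.339×8.314×449/54.9 = 23.1 kPa.
Isochoric: V stays 54.9 L; P/T = const ⇒ T₂ = 687 K, P₂ = 35.3 kPa.

35.3 kPa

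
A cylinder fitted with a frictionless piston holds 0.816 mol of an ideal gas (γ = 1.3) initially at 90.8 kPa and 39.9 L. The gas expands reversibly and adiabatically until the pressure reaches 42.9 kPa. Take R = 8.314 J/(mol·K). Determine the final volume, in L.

71.0 L

T₁ = P₁V₁/(nR) = 90.8×39.9/(0.816×8.314) = 534 K.
Adiabatic: T₂/T₁ = (P₂/P₁)^((γ−1)/γ) ⇒ T₂ = 534×(0.472)^0.231 = 449 K; V₂ = 71.0 L.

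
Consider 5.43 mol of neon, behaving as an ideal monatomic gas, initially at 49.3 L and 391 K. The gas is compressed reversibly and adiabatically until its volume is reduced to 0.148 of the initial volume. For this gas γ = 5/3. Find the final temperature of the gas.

1400 K

P₁ = nRT₁/V₁ = 5.43×8.314×391/49.3 = 358 kPa.
Adiabatic: TV^(γ−1) = const ⇒ T₂ = 391×(6.76)^0.667 = 1400 K; PV^γ = const ⇒ P₂ = 8650 kPa.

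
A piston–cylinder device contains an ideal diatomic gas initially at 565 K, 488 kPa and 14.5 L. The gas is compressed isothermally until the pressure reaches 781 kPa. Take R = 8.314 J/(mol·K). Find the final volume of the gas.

9.06 L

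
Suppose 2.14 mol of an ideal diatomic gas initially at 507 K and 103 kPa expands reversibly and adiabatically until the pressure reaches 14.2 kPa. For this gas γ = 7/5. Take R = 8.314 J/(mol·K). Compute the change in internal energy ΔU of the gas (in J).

-9750 J

V₁ = nRT₁/P₁ = 2.14×8.314×507/103 = 87.6 L.
Adiabatic: T₂/T₁ = (P₂/P₁)^((γ−1)/γ) ⇒ T₂ = 507×(0.138)^0.286 = 288 K; V₂ = 361 L.
For an ideal gas ΔU = nCvΔT with Cv = (5/2)R = 20.8 J/(mol·K).
ΔU = 2.14×20.8×(288−507) = -9750 J.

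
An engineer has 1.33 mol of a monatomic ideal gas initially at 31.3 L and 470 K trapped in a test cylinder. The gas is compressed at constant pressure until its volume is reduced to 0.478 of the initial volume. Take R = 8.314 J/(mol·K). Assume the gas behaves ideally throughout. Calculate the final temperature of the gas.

P₁ = nRT₁/V₁ = 1.33×8.314×470/31.3 = 166 kPa.
Isobaric: P stays 166 kPa; V/T = const ⇒ T₂ = 225 K, V₂ = 15.0 L.

225 K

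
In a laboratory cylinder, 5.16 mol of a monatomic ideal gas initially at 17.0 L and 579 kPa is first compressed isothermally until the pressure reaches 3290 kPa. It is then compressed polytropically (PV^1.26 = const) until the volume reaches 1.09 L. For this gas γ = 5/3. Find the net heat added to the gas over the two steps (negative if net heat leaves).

-24000 J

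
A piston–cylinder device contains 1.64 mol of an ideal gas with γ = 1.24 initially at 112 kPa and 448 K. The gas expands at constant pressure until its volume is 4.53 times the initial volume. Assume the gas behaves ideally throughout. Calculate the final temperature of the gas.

2030 K

V₁ = nRT₁/P₁ = 1.64×8.314×448/112 = 54.5 L.
Isobaric: P stays 112 kPa; V/T = const ⇒ T₂ = 2030 K, V₂ = 247 L.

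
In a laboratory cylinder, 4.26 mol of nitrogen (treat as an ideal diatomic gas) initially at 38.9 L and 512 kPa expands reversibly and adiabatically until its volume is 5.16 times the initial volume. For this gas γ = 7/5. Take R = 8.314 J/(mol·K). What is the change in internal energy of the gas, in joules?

-24000 J

T₁ = P₁V₁/(nR) = 512×38.9/(4.26×8.314) = 562 K.
Adiabatic: TV^(γ−1) = const ⇒ T₂ = 562×(0.194)^0.400 = 292 K; PV^γ = const ⇒ P₂ = 51.5 kPa.
For an ideal gas ΔU = nCvΔT with Cv = (5/2)R = 20.8 J/(mol·K).
ΔU = 4.26×20.8×(292−562) = -24000 J.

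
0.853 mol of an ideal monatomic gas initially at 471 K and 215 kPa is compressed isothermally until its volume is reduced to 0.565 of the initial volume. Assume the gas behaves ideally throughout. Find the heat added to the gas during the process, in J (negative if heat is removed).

V₁ = nRT₁/P₁ = 0.853×8.314×471/215 = 15.5 L.
Isothermal: T stays 471 K; PV = const ⇒ V₂ = 8.78 L, P₂ = 381 kPa.
ΔU = 0 (ideal gas, T constant).
W = nRT ln(V₂/V₁) = 0.853×8.314×471×ln(0.565) = -1910 J.
Q = ΔU + W = -1910 J.

-1910 J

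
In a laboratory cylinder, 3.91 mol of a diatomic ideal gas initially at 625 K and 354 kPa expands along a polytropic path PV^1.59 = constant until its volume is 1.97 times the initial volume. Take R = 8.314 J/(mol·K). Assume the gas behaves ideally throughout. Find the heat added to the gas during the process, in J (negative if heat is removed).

-5390 J

V₁ = nRT₁/P₁ = 3.91×8.314×625/354 = 57.4 L.
Polytropic n=1.59: T₂ = T₁(V₁/V₂)^(n−1) = 625×(0.508)^0.59 = 419 K; P₂ = P₁(V₁/V₂)^n = 120 kPa.
W = (P₁V₁−P₂V₂)/(n−1) = (354×57.4−120×113)/0.59 = 11400 J.
ΔU = nCvΔT = 3.91×20.8×(419−625) = -16700 J.
Q = ΔU + W = -5390 J.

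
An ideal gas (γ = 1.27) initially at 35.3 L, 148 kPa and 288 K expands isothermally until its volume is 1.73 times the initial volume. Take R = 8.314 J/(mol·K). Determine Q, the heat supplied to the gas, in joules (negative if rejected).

2860 J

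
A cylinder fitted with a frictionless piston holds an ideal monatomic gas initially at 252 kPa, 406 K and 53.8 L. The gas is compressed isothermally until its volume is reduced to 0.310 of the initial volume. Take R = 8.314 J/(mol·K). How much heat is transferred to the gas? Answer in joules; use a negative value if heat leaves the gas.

-15900 J

n = P₁V₁/(RT₁) = 252×53.8/(8.314×406) = 4.02 mol.
Isothermal: T stays 406 K; PV = const ⇒ V₂ = 16.7 L, P₂ = 813 kPa.
ΔU = 0 (ideal gas, T constant).
W = nRT ln(V₂/V₁) = 4.02×8.314×406×ln(0.310) = -15900 J.
Q = ΔU + W = -15900 J.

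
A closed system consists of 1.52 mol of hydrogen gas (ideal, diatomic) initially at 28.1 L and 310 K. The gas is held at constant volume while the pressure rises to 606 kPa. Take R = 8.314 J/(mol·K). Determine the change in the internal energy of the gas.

32800 J

P₁ = nRT₁/V₁ = 1.52×8.314×310/28.1 = 139 kPa.
Isochoric: V stays 28.1 L; P/T = const ⇒ T₂ = 1350 K, P₂ = 606 kPa.
For an ideal gas ΔU = nCvΔT with Cv = (5/2)R = 20.8 J/(mol·K).
ΔU = 1.52×20.8×(1350−310) = 32800 J.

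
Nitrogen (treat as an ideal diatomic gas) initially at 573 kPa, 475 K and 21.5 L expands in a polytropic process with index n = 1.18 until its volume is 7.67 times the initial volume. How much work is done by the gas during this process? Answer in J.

21000 J

n = P₁V₁/(RT₁) = 573×21.5/(8.314×475) = 3.12 mol.
Polytropic n=1.18: T₂ = T₁(V₁/V₂)^(n−1) = 475×(0.130)^0.18 = 329 K; P₂ = P₁(V₁/V₂)^n = 51.8 kPa.
W = (P₁V₁−P₂V₂)/(n−1) = (573×21.5−51.8×165)/0.18 = 21000 J.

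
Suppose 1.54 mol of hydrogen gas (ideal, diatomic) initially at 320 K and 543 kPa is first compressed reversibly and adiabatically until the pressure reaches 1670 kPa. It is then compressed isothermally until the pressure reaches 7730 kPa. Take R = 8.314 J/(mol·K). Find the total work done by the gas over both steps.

-12500 J

V₁ = nRT₁/P₁ = 1.54×8.314×320/543 = 7.55 L.
Step 1 — Adiabatic: T₂/T₁ = (P₂/P₁)^((γ−1)/γ) ⇒ T₂ = 320×(3.08)^0.286 = 441 K; V₂ = 3.38 L.
ΔU = nCvΔT = 1.54×20.8×(441−320) = 3880 J.
Q = 0 for an adiabatic process, so W = −ΔU = -3880 J.
State after step 1: P = 1670 kPa, V = 3.38 L, T = 441 K.
Step 2 — Isothermal: T stays 441 K; PV = const ⇒ V₂ = 0.731 L, P₂ = 7730 kPa.
ΔU = 0 (ideal gas, T constant).
W = nRT ln(V₂/V₁) = 1.54×8.314×441×ln(0.216) = -8650 J.
Q = ΔU + W = -8650 J.
Net over both steps: W = -12500 J, Q = -8650 J, ΔU = 3880 J.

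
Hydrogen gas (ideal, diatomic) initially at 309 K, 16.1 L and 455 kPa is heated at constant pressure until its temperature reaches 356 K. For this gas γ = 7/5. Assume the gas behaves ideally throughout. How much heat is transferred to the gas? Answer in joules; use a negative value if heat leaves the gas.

n = P₁V₁/(RT₁) = 455×16.1/(8.314×309) = 2.85 mol.
Isobaric: P stays 455 kPa; V/T = const ⇒ T₂ = 356 K, V₂ = 18.5 L.
W = PΔV = 455×(18.5−16.1) kPa·L = 1110 J.
ΔU = nCvΔT = 2.85×20.8×(356−309) = 2790 J.
Q = ΔU + W = nCpΔT = 3900 J.

3900 J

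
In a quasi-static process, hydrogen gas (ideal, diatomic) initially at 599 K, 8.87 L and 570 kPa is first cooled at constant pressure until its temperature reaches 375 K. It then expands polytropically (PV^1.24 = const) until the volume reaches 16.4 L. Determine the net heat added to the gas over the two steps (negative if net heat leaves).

n = P₁V₁/(RT₁) = 570×8.87/(8.314×599) = 1.02 mol.
Step 1 — Isobaric: P stays 570 kPa; V/T = const ⇒ T₂ = 375 K, V₂ = 5.55 L.
W = PΔV = 570×(5.55−8.87) kPa·L = -1890 J.
ΔU = nCvΔT = 1.02×20.8×(375−599) = -4730 J.
Q = ΔU + W = nCpΔT = -6620 J.
State after step 1: P = 570 kPa, V = 5.55 L, T = 375 K.
Step 2 — Polytropic n=1.24: T₂ = T₁(V₁/V₂)^(n−1) = 375×(0.339)^0.24 = 289 K; P₂ = P₁(V₁/V₂)^n = 149 kPa.
W = (P₁V₁−P₂V₂)/(n−1) = (570×5.55−149×16.4)/0.24 = 3020 J.
ΔU = nCvΔT = 1.02×20.8×(289−375) = -1810 J.
Q = ΔU + W = 1210 J.
Net over both steps: W = 1130 J, Q = -5410 J, ΔU = -6540 J.

-5410 J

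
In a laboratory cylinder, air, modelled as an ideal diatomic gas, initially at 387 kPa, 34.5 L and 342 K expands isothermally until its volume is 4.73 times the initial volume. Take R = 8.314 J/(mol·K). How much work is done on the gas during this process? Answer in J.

-20700 J

n = P₁V₁/(RT₁) = 387×34.5/(8.314×342) = 4.70 mol.
Isothermal: T stays 342 K; PV = const ⇒ V₂ = 163 L, P₂ = 81.8 kPa.
W = nRT ln(V₂/V₁) = 4.70×8.314×342×ln(4.73) = 20700 J.
Work done on the gas = −W_by = -20700 J.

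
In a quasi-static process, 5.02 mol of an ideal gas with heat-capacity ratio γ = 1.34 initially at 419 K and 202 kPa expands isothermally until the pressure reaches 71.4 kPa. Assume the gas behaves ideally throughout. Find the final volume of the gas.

V₁ = nRT₁/P₁ = 5.02×8.314×419/202 = 86.6 L.
Isothermal: T stays 419 K; PV = const ⇒ V₂ = 245 L, P₂ = 71.4 kPa.

245 L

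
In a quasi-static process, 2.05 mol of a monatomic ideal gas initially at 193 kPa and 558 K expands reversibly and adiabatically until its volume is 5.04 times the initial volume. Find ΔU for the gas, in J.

-9410 J

V₁ = nRT₁/P₁ = 2.05×8.314×558/193 = 49.3 L.
Adiabatic: TV^(γ−1) = const ⇒ T₂ = 558×(0.198)^0.667 = 190 K; PV^γ = const ⇒ P₂ = 13.0 kPa.
For an ideal gas ΔU = nCvΔT with Cv = (3/2)R = 12.5 J/(mol·K).
ΔU = 2.05×12.5×(190−558) = -9410 J.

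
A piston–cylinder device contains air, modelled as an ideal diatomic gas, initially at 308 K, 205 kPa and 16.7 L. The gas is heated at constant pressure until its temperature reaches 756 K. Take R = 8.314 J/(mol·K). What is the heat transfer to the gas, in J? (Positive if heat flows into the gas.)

n = P₁V₁/(RT₁) = 205×16.7/(8.314×308) = 1.34 mol.
Isobaric: P stays 205 kPa; V/T = const ⇒ T₂ = 756 K, V₂ = 41.0 L.
W = PΔV = 205×(41.0−16.7) kPa·L = 4980 J.
ΔU = nCvΔT = 1.34×20.8×(756−308) = 12400 J.
Q = ΔU + W = nCpΔT = 17400 J.

17400 J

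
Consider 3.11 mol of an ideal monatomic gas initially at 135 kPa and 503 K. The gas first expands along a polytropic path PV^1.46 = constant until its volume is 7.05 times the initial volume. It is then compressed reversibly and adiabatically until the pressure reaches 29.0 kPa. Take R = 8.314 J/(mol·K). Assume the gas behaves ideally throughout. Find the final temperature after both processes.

346 K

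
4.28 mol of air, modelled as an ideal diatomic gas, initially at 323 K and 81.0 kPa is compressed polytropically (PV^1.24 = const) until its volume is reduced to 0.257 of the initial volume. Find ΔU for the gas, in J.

11100 J

V₁ = nRT₁/P₁ = 4.28×8.314×323/81.0 = 142 L.
Polytropic n=1.24: T₂ = T₁(V₁/V₂)^(n−1) = 323×(3.89)^0.24 = 448 K; P₂ = P₁(V₁/V₂)^n = 437 kPa.
For an ideal gas ΔU = nCvΔT with Cv = (5/2)R = 20.8 J/(mol·K).
ΔU = 4.28×20.8×(448−323) = 11100 J.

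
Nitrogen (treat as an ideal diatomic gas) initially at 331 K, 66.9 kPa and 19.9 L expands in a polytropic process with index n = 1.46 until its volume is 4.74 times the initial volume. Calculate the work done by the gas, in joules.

1480 J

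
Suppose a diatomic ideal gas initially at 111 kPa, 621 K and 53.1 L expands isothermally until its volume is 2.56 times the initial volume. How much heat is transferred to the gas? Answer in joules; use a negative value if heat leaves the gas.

5540 J

n = P₁V₁/(RT₁) = 111×53.1/(8.314×621) = 1.14 mol.
Isothermal: T stays 621 K; PV = const ⇒ V₂ = 136 L, P₂ = 43.4 kPa.
ΔU = 0 (ideal gas, T constant).
W = nRT ln(V₂/V₁) = 1.14×8.314×621×ln(2.56) = 5540 J.
Q = ΔU + W = 5540 J.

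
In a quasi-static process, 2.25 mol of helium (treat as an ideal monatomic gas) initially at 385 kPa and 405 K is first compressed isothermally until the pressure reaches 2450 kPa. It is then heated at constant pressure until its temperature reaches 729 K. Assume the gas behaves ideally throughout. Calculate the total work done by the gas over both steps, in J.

-7960 J

V₁ = nRT₁/P₁ = 2.25×8.314×405/385 = 19.7 L.
Step 1 — Isothermal: T stays 405 K; PV = const ⇒ V₂ = 3.09 L, P₂ = 2450 kPa.
ΔU = 0 (ideal gas, T constant).
W = nRT ln(V₂/V₁) = 2.25×8.314×405×ln(0.157) = -14000 J.
Q = ΔU + W = -14000 J.
State after step 1: P = 2450 kPa, V = 3.09 L, T = 405 K.
Step 2 — Isobaric: P stays 2450 kPa; V/T = const ⇒ T₂ = 729 K, V₂ = 5.57 L.
W = PΔV = 2450×(5.57−3.09) kPa·L = 6060 J.
ΔU = nCvΔT = 2.25×12.5×(729−405) = 9090 J.
Q = ΔU + W = nCpΔT = 15200 J.
Net over both steps: W = -7960 J, Q = 1130 J, ΔU = 9090 J.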